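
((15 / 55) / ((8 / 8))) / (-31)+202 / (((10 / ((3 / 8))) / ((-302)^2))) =2355867693 / 3410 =690870.29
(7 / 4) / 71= 7 / 284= 0.02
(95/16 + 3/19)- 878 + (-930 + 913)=-270227/304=-888.90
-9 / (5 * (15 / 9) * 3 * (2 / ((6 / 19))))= -27 / 475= -0.06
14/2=7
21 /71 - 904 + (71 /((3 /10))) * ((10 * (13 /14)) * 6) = 6104159 /497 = 12282.01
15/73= 0.21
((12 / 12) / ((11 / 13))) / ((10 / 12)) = 78 / 55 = 1.42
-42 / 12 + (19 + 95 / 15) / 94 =-911 / 282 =-3.23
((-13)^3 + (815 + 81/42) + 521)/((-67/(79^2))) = 75060507/938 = 80021.86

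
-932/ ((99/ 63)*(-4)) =1631/ 11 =148.27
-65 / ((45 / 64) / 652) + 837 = -534931 / 9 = -59436.78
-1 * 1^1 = -1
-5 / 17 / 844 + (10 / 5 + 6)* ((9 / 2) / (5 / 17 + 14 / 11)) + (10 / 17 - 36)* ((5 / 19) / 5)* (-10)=3323893989 / 79875316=41.61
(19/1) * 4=76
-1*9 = -9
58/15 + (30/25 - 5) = 1/15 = 0.07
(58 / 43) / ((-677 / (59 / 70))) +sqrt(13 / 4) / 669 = -1711 / 1018885 +sqrt(13) / 1338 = 0.00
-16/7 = -2.29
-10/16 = -5/8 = -0.62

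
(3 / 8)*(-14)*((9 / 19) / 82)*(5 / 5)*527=-99603 / 6232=-15.98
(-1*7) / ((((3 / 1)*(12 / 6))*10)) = -7 / 60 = -0.12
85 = 85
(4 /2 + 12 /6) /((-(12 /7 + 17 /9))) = -252 /227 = -1.11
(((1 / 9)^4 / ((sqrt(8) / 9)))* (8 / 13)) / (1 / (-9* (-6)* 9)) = 4* sqrt(2) / 39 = 0.15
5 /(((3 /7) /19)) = 665 /3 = 221.67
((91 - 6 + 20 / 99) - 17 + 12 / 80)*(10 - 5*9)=-947359 / 396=-2392.32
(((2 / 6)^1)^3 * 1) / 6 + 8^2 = 10369 / 162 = 64.01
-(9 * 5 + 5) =-50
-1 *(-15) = 15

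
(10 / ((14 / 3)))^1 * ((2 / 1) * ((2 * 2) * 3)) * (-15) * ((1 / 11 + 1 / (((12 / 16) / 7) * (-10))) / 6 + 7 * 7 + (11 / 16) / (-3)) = -5777295 / 154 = -37514.90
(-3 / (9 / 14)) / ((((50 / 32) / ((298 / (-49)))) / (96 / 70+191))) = 64205888 / 18375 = 3494.20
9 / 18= 1 / 2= 0.50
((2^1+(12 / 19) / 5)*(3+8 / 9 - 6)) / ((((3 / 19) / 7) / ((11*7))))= -2068682 / 135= -15323.57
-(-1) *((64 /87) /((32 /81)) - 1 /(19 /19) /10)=511 /290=1.76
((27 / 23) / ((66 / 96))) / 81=0.02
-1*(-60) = 60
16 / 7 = 2.29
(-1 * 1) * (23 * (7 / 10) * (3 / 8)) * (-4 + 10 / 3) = 161 / 40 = 4.02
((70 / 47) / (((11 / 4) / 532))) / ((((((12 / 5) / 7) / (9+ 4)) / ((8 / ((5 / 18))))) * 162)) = 27110720 / 13959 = 1942.17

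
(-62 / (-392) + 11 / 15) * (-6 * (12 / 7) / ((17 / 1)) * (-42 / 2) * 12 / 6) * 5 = 94356 / 833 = 113.27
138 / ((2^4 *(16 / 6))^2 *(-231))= -207 / 630784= -0.00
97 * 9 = 873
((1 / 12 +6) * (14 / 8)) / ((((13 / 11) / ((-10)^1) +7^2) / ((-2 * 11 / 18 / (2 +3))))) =-61831 / 1161432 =-0.05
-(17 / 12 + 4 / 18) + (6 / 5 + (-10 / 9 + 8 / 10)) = -3 / 4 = -0.75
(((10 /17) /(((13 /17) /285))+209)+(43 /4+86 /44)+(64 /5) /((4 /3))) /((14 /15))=3865593 /8008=482.72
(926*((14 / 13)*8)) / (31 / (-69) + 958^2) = 7156128 / 823233905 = 0.01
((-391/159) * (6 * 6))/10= -2346/265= -8.85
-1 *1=-1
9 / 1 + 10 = 19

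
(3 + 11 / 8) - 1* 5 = -5 / 8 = -0.62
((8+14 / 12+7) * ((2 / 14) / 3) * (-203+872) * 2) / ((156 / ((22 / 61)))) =237941 / 99918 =2.38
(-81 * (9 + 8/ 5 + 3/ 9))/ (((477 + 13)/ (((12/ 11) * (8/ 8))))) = -26568/ 13475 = -1.97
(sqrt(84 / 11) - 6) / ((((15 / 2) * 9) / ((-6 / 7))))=0.04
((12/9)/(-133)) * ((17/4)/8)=-0.01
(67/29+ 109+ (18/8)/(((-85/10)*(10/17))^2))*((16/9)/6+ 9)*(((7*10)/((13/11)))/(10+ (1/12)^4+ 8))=2397619179648/703574365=3407.77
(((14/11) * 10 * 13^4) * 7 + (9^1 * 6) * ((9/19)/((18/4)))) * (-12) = -6381684096/209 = -30534373.67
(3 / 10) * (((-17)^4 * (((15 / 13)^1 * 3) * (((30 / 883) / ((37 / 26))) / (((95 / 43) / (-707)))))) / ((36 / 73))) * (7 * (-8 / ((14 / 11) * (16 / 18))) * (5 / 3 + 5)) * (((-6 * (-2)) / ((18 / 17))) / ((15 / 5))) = 1675148248.82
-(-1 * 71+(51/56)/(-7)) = 71.13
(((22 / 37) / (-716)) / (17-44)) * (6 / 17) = 11 / 1013319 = 0.00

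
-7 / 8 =-0.88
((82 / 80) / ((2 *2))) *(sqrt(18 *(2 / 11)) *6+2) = 41 / 80+369 *sqrt(11) / 440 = 3.29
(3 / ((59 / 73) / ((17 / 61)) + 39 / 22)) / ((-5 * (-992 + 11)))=27302 / 208588395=0.00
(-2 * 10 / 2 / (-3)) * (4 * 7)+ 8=304 / 3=101.33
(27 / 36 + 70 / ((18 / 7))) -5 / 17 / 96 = 136937 / 4896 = 27.97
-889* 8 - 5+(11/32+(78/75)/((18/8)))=-51236597/7200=-7116.19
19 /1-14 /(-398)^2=1504831 /79202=19.00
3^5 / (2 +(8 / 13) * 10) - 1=3053 / 106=28.80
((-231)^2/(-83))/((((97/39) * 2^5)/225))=-468242775/257632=-1817.49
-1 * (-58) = 58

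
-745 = -745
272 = 272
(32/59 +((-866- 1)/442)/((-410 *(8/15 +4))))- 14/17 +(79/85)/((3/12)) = 147016687/42767920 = 3.44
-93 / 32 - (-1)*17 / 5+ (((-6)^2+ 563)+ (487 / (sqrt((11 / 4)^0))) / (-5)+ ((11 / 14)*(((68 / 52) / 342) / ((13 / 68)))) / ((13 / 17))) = 42254870579 / 84153888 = 502.11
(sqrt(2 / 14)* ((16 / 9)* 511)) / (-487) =-1168* sqrt(7) / 4383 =-0.71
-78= -78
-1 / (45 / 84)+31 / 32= -431 / 480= -0.90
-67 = -67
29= 29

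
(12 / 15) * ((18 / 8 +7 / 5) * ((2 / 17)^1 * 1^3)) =146 / 425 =0.34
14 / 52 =7 / 26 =0.27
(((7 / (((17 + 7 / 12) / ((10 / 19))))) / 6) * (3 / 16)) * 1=105 / 16036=0.01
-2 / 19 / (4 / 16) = -8 / 19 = -0.42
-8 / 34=-4 / 17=-0.24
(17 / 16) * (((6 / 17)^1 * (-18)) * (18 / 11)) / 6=-81 / 44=-1.84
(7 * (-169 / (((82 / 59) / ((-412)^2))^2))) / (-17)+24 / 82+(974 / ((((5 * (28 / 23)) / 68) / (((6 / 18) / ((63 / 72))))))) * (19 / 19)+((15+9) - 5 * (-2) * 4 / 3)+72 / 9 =7267478018072190148 / 7001365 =1038008733735.81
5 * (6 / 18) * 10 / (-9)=-50 / 27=-1.85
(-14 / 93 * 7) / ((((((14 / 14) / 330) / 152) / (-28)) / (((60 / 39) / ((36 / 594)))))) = 15140294400 / 403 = 37568968.73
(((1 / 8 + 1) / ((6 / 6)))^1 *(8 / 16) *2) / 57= 3 / 152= 0.02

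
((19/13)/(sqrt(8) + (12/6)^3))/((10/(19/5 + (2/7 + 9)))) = 4351/15925 - 4351*sqrt(2)/63700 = 0.18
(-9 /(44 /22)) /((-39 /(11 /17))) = 33 /442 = 0.07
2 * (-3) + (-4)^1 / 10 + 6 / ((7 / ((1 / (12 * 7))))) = -3131 / 490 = -6.39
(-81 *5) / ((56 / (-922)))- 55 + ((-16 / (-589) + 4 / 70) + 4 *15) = 550265477 / 82460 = 6673.12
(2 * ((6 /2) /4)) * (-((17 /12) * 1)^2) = -289 /96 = -3.01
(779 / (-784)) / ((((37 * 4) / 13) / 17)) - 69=-8178367 / 116032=-70.48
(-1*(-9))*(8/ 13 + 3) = 423/ 13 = 32.54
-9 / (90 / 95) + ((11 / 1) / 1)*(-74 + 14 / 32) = -13099 / 16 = -818.69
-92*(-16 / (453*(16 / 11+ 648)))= 2024 / 404529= 0.01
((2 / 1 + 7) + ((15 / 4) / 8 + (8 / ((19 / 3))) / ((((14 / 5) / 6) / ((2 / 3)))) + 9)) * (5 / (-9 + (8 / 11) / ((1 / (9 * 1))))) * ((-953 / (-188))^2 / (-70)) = 95776996513 / 6317810688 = 15.16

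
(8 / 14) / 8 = 0.07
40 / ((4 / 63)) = 630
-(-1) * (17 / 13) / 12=17 / 156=0.11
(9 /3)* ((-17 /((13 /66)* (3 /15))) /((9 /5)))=-9350 /13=-719.23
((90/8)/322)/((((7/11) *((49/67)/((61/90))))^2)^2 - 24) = -61274609265632382015/41701682462539803725504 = -0.00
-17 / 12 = -1.42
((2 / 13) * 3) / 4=3 / 26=0.12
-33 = -33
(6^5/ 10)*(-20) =-15552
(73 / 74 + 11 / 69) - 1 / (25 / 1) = 141169 / 127650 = 1.11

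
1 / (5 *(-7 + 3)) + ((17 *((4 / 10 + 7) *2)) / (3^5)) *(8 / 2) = 3977 / 972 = 4.09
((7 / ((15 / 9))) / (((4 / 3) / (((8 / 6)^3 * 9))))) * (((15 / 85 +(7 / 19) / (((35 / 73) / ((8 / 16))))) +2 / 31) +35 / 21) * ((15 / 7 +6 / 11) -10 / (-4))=129429164 / 161975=799.07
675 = 675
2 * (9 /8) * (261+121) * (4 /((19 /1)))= 180.95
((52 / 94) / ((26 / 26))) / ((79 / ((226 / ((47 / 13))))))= 76388 / 174511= 0.44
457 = 457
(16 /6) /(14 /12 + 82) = 16 /499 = 0.03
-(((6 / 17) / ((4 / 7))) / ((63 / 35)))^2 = -1225 / 10404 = -0.12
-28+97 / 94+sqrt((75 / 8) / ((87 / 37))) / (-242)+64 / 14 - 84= -70009 / 658 - 5 * sqrt(2146) / 28072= -106.40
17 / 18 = 0.94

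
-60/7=-8.57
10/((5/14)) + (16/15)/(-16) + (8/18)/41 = 27.94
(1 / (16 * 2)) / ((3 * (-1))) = -1 / 96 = -0.01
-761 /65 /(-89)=761 /5785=0.13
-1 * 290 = -290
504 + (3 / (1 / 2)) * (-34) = 300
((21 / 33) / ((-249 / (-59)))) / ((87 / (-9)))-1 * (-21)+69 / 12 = 2831387 / 105908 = 26.73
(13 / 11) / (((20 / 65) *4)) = 169 / 176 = 0.96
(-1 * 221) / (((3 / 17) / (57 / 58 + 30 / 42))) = -2588573 / 1218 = -2125.27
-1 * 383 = -383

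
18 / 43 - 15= -627 / 43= -14.58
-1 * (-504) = 504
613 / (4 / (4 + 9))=7969 / 4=1992.25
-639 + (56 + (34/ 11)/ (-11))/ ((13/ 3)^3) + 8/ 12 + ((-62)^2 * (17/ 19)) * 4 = 198800892005/ 15152709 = 13119.83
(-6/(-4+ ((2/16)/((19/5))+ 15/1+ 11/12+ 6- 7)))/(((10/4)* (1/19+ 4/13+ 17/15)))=-2027376/13815631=-0.15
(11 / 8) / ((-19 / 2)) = -11 / 76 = -0.14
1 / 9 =0.11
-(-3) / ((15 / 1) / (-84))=-16.80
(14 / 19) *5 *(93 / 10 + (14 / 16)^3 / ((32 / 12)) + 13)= 3232943 / 38912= 83.08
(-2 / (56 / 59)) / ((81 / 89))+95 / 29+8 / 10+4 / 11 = 7684363 / 3617460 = 2.12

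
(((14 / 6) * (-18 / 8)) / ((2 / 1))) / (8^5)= -21 / 262144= -0.00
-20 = -20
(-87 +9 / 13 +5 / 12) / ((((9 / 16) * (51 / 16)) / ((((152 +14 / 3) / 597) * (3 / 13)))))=-403041920 / 138929661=-2.90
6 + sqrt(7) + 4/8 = sqrt(7) + 13/2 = 9.15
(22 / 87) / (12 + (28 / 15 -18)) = -55 / 899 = -0.06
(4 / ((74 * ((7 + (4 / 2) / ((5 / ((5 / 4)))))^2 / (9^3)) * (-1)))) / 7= -648 / 6475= -0.10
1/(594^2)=1/352836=0.00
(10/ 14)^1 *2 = 10/ 7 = 1.43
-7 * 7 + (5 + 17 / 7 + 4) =-263 / 7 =-37.57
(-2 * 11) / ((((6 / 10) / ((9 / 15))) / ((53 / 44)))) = -26.50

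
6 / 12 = 1 / 2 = 0.50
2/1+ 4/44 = 23/11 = 2.09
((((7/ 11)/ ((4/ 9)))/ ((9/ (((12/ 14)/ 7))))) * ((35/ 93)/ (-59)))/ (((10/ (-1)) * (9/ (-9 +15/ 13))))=-17/ 1569282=-0.00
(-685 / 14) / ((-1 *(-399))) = -685 / 5586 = -0.12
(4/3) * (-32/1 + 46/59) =-2456/59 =-41.63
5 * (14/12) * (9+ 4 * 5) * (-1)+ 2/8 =-2027/12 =-168.92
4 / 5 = 0.80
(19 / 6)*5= 95 / 6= 15.83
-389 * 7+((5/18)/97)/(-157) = -746434211/274122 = -2723.00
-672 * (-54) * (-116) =-4209408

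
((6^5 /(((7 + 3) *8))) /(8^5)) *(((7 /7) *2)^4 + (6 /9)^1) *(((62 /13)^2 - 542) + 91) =-29311875 /1384448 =-21.17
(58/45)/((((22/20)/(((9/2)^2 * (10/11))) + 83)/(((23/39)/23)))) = 435/1093274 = 0.00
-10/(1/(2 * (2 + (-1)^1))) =-20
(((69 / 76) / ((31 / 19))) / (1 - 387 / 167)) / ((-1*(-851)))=-0.00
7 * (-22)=-154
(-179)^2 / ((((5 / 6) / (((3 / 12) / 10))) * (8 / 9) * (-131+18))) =-9.57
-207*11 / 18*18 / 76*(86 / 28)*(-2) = 97911 / 532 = 184.04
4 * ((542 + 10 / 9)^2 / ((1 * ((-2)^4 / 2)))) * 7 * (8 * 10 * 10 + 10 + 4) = 68069857856 / 81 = 840368615.51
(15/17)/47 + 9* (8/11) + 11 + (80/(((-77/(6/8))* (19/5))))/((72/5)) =123088981/7013622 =17.55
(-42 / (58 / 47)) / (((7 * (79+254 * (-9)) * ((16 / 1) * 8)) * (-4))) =-141 / 32769536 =-0.00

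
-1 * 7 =-7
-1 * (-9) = 9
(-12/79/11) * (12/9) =-16/869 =-0.02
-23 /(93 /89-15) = 89 /54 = 1.65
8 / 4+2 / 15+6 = 122 / 15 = 8.13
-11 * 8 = -88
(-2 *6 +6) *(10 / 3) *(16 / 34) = -160 / 17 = -9.41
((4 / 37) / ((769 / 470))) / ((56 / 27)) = 6345 / 199171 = 0.03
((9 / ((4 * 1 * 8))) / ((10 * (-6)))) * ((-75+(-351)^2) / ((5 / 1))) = -184689 / 1600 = -115.43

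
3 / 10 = 0.30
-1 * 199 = -199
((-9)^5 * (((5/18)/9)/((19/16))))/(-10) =2916/19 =153.47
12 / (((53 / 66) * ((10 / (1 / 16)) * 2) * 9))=11 / 2120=0.01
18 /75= 6 /25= 0.24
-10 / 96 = -5 / 48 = -0.10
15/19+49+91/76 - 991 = -71441/76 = -940.01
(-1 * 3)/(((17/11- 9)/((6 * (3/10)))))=297/410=0.72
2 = 2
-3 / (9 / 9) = -3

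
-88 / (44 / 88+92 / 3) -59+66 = 71 / 17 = 4.18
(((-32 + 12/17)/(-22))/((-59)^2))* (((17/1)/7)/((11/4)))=152/421201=0.00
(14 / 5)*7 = 98 / 5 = 19.60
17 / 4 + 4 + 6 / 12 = 35 / 4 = 8.75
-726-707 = -1433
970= 970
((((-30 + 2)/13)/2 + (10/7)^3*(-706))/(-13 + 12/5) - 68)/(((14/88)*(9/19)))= 24949395064/14888601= 1675.74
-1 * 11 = -11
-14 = -14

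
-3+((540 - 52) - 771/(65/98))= -44033/65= -677.43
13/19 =0.68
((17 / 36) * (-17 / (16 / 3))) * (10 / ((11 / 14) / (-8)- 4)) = 595 / 162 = 3.67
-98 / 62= -49 / 31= -1.58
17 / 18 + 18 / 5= 409 / 90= 4.54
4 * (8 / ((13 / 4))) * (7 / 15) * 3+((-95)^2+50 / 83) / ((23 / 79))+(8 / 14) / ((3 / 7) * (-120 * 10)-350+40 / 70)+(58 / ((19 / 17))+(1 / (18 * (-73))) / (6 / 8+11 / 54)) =1664813862875677947 / 53588440420255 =31066.66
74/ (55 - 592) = -0.14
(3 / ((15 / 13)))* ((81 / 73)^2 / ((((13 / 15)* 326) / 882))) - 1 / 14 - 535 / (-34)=2652064885 / 103366613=25.66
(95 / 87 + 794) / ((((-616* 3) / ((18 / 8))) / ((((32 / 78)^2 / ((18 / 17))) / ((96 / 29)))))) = -90457 / 1945944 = -0.05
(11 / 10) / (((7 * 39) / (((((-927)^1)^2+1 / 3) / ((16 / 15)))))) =1012781 / 312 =3246.09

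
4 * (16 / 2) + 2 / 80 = 1281 / 40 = 32.02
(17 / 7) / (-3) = -0.81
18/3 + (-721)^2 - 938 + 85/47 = 24388808/47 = 518910.81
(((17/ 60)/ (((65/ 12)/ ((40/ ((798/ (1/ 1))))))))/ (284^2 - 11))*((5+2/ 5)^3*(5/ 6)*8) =0.00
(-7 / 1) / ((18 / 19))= -133 / 18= -7.39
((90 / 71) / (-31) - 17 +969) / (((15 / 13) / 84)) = 762675368 / 11005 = 69302.62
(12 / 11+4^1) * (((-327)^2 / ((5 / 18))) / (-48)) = -2245509 / 55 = -40827.44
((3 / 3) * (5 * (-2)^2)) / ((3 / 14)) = 280 / 3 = 93.33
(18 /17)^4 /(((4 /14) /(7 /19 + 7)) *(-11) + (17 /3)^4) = 4166497440 /3416707219081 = 0.00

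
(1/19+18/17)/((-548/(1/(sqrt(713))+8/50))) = -359/1106275 - 359 *sqrt(713)/126203852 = -0.00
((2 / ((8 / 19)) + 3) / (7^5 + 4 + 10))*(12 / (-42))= -31 / 235494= -0.00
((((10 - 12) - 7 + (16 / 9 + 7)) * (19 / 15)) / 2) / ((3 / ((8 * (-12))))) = 4.50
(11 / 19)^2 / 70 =121 / 25270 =0.00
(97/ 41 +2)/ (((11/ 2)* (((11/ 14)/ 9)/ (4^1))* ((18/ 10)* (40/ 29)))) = 72674/ 4961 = 14.65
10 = 10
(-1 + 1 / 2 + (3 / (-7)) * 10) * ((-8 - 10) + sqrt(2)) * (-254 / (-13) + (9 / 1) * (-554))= -38932092 / 91 + 2162894 * sqrt(2) / 91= -394212.07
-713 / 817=-0.87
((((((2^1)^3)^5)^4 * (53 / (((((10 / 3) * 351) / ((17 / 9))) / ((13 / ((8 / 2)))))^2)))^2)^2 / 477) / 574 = 54684978736922161956529293895368818834031267834771222406399080949508024226021376 / 1869668417111056758984375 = 29248490393510198235455580000000000000000000000000000000.00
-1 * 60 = -60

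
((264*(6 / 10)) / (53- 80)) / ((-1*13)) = 88 / 195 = 0.45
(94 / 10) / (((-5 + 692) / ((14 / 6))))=329 / 10305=0.03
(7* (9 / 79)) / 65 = 63 / 5135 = 0.01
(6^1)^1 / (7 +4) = 6 / 11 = 0.55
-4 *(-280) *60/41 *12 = 806400/41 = 19668.29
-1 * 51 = -51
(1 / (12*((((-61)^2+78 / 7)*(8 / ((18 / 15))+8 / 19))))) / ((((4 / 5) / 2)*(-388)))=-7 / 344854400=-0.00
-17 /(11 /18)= -306 /11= -27.82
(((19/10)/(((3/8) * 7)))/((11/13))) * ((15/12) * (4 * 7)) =988/33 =29.94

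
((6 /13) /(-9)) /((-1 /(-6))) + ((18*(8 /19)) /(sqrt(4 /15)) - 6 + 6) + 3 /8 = 7 /104 + 72*sqrt(15) /19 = 14.74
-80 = -80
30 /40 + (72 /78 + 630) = 631.67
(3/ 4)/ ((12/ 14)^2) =49/ 48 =1.02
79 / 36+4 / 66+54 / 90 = 5653 / 1980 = 2.86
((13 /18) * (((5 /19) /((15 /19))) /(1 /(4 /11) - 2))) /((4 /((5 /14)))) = 65 /2268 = 0.03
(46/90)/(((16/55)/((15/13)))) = 1265/624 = 2.03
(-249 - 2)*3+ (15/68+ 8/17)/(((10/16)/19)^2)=-48553/425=-114.24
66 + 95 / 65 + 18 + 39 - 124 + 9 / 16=213 / 208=1.02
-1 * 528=-528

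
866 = 866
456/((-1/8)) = -3648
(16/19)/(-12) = -4/57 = -0.07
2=2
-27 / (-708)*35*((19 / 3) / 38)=105 / 472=0.22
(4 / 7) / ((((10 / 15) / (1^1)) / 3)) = 18 / 7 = 2.57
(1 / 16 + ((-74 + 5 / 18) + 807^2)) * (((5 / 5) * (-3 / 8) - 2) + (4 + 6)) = 5719924189 / 1152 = 4965211.97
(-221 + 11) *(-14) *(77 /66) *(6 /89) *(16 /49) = 6720 /89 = 75.51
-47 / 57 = -0.82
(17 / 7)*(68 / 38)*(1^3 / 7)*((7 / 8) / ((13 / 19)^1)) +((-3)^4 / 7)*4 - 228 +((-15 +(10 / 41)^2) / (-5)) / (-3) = -333935137 / 1835652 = -181.92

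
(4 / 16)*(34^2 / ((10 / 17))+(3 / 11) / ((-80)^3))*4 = 11068006397 / 5632000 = 1965.20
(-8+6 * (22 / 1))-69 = 55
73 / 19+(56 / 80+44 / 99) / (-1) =4613 / 1710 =2.70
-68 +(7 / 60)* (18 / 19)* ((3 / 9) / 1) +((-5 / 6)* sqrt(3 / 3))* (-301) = 52118 / 285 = 182.87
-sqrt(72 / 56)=-3*sqrt(7) / 7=-1.13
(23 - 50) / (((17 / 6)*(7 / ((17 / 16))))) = -81 / 56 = -1.45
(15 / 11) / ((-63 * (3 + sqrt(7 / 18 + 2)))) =-90 / 9163 + 5 * sqrt(86) / 9163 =-0.00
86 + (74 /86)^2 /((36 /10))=86.21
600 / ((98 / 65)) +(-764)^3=-445943346.04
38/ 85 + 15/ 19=1997/ 1615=1.24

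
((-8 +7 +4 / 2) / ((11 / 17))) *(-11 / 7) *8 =-136 / 7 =-19.43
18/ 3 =6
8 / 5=1.60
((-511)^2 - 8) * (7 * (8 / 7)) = 2088904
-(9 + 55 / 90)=-173 / 18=-9.61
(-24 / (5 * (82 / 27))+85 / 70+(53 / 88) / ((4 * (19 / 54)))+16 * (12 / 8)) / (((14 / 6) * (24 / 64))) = 115463573 / 4198810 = 27.50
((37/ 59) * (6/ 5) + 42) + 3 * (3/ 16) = 43.32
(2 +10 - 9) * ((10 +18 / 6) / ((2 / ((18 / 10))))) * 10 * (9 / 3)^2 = 3159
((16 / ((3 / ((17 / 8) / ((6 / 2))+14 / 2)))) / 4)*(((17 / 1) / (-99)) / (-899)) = 3145 / 1602018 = 0.00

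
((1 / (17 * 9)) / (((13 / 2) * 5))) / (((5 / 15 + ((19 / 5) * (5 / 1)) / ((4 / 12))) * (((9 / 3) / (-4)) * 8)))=-1 / 1710540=-0.00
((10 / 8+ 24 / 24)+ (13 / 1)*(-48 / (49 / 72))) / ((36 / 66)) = -657327 / 392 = -1676.85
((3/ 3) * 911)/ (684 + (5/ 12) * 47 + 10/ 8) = 5466/ 4229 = 1.29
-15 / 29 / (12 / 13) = -65 / 116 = -0.56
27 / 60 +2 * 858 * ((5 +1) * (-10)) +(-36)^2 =-2033271 / 20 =-101663.55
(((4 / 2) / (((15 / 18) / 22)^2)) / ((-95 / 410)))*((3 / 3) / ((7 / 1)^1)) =-2857536 / 3325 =-859.41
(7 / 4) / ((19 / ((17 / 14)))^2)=289 / 40432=0.01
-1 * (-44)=44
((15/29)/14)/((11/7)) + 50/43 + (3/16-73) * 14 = -111731955/109736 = -1018.19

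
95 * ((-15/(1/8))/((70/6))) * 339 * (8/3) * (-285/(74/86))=75777076800/259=292575586.10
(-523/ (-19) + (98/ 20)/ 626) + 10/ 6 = 10419433/ 356820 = 29.20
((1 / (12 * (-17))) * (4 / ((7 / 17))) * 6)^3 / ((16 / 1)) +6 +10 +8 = 24.00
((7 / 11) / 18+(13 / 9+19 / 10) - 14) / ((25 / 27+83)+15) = -15771 / 146905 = -0.11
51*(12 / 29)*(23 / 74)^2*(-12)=-971244 / 39701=-24.46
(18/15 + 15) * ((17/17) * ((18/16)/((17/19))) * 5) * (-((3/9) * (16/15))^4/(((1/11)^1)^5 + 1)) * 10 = -12533633024/770029875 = -16.28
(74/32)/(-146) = -37/2336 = -0.02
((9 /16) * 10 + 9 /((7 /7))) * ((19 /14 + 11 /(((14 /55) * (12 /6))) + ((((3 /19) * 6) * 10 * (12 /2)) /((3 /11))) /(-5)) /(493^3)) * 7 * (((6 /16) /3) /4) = -1165203 /2331279342592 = -0.00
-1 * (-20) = 20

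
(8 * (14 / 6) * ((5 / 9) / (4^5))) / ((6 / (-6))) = -35 / 3456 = -0.01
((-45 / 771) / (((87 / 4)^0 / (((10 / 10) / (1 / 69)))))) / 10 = -207 / 514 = -0.40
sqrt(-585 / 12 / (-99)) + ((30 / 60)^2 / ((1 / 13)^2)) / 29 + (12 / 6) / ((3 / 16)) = sqrt(2145) / 66 + 4219 / 348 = 12.83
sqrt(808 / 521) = 2 * sqrt(105242) / 521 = 1.25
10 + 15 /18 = 65 /6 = 10.83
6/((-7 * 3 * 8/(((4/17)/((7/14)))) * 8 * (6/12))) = -1/238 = -0.00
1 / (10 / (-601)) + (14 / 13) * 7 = -6833 / 130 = -52.56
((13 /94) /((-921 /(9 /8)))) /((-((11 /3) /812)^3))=35235178524 /19204999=1834.69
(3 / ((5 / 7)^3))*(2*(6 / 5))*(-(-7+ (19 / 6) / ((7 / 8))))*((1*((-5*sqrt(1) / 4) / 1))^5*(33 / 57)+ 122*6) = 148282811229 / 3040000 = 48777.24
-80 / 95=-16 / 19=-0.84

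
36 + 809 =845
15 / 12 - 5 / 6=5 / 12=0.42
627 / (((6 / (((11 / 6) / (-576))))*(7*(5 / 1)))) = -2299 / 241920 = -0.01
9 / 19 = 0.47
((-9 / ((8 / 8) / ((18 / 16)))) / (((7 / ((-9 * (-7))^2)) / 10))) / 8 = -229635 / 32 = -7176.09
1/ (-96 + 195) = 1/ 99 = 0.01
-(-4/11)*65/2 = 130/11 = 11.82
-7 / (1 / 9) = -63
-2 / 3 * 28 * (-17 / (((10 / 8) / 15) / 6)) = 22848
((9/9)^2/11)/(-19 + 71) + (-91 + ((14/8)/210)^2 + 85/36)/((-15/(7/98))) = 183281057/432432000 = 0.42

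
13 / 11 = 1.18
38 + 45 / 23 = 919 / 23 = 39.96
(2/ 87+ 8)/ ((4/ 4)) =8.02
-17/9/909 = -17/8181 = -0.00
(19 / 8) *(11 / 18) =209 / 144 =1.45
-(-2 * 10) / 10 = 2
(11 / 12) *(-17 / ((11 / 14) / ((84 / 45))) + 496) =18794 / 45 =417.64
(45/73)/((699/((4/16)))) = 15/68036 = 0.00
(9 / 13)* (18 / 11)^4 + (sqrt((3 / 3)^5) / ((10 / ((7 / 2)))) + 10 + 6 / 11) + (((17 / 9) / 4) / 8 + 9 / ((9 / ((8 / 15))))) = 4509063961 / 274079520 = 16.45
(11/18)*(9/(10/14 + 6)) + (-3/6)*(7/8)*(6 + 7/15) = -22673/11280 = -2.01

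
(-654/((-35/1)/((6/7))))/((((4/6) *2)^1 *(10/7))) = 8.41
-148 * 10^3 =-148000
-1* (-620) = 620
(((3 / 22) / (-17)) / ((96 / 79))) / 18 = -79 / 215424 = -0.00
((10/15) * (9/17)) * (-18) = -108/17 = -6.35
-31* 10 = -310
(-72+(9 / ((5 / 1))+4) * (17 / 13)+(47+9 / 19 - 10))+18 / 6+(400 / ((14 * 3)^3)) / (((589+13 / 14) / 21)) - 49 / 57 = -15937012771 / 642591495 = -24.80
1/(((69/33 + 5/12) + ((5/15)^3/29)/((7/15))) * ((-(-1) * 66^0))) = 80388/201799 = 0.40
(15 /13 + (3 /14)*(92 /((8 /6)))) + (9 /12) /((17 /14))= 25614 /1547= 16.56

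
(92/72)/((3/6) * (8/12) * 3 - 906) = -23/16290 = -0.00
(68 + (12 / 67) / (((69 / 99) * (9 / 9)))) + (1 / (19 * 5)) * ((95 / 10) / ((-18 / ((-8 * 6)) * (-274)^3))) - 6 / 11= 88540272092069 / 1307610141090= 67.71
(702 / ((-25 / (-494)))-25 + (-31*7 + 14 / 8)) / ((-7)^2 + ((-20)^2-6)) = 1363127 / 44300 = 30.77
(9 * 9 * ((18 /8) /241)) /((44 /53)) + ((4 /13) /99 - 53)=-258485663 /4962672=-52.09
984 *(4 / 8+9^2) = 80196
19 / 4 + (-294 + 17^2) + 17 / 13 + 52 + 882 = 48623 / 52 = 935.06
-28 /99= -0.28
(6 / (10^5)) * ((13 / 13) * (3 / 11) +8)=273 / 550000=0.00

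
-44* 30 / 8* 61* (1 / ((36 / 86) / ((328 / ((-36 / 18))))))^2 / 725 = -8342325596 / 3915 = -2130862.22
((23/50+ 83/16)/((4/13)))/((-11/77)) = -205569/1600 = -128.48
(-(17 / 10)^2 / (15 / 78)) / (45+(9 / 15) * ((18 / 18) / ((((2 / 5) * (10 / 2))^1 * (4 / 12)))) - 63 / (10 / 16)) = 3757 / 13725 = 0.27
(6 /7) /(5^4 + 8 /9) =54 /39431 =0.00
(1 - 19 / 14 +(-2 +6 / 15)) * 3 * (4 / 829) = -822 / 29015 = -0.03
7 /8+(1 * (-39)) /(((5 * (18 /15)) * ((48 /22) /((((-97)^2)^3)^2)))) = -99219457622347634042190821 /48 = -2067072033798909042545642.00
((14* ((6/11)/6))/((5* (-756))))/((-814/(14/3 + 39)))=131/7252740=0.00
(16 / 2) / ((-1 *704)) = -1 / 88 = -0.01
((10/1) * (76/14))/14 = 190/49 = 3.88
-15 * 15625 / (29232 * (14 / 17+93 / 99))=-14609375 / 3212272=-4.55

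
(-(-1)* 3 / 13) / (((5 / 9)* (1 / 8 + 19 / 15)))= 648 / 2171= 0.30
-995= -995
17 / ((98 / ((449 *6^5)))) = 29677104 / 49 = 605655.18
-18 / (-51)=6 / 17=0.35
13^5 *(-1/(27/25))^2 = 232058125/729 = 318323.90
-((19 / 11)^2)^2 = -130321 / 14641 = -8.90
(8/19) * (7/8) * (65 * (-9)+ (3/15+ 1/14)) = -215.43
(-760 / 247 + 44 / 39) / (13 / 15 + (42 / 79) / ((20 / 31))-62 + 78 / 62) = 1861240 / 56400409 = 0.03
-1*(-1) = 1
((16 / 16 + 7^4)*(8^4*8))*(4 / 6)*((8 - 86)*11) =-45021396992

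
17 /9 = 1.89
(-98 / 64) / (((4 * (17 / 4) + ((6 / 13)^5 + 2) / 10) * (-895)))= 18193357 / 182924172608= 0.00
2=2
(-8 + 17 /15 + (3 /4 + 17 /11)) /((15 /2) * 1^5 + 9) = -3017 /10890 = -0.28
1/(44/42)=21/22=0.95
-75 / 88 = -0.85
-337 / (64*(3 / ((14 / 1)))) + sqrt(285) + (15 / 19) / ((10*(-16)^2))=-717127 / 29184 + sqrt(285)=-7.69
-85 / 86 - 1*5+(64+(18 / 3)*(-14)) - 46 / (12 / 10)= -16595 / 258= -64.32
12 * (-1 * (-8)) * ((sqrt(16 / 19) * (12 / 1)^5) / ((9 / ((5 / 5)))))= 10616832 * sqrt(19) / 19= 2435668.30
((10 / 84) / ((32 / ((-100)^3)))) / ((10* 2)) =-186.01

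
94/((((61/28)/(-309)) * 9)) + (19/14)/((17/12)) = -32239562/21777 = -1480.44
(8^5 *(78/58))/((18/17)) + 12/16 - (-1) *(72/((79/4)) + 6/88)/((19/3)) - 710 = 40910.46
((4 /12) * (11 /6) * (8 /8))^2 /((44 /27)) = 11 /48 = 0.23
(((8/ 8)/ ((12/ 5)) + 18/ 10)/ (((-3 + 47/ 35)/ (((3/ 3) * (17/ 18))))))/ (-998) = 15827/ 12502944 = 0.00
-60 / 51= -20 / 17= -1.18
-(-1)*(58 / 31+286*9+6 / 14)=559057 / 217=2576.30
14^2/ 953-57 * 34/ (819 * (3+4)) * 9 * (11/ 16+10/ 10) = -23934523/ 4856488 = -4.93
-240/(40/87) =-522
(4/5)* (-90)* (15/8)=-135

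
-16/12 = -4/3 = -1.33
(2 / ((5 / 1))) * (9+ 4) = 5.20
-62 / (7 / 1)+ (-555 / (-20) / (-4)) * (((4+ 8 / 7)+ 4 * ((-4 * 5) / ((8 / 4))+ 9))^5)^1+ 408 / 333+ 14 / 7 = -35740184 / 1865577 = -19.16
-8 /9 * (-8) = 64 /9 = 7.11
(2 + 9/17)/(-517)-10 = -87933/8789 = -10.00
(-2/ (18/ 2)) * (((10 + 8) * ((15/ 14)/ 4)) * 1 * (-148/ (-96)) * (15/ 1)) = -2775/ 112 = -24.78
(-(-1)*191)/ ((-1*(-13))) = 191/ 13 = 14.69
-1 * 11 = -11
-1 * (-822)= 822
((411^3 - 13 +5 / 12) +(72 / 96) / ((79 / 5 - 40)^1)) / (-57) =-25201826174 / 20691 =-1218009.09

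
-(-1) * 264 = 264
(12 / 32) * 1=3 / 8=0.38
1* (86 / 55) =86 / 55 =1.56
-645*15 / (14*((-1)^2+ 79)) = -1935 / 224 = -8.64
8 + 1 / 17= 137 / 17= 8.06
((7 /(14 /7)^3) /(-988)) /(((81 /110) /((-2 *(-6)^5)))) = -4620 /247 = -18.70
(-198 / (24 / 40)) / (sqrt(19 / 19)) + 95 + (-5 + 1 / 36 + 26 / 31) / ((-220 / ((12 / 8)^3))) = -51272561 / 218240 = -234.94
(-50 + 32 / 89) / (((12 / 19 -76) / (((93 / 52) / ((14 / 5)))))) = 19516515 / 46391072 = 0.42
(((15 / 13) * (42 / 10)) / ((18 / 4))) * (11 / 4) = 77 / 26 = 2.96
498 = 498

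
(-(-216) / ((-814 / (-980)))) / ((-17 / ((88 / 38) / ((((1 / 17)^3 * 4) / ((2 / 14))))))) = -4369680 / 703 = -6215.76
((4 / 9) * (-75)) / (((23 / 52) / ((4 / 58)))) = -10400 / 2001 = -5.20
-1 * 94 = -94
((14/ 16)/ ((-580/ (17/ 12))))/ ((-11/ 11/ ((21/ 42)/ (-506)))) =-119/ 56348160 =-0.00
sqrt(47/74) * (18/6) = 3 * sqrt(3478)/74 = 2.39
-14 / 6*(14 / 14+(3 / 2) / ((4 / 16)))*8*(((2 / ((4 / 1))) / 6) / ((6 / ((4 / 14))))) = -14 / 27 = -0.52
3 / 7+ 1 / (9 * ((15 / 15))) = 34 / 63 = 0.54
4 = 4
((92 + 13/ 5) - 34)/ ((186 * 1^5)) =101/ 310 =0.33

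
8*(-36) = -288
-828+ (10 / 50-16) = -4219 / 5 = -843.80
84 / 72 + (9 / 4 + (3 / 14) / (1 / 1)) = 305 / 84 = 3.63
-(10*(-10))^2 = -10000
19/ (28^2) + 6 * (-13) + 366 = 225811/ 784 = 288.02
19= 19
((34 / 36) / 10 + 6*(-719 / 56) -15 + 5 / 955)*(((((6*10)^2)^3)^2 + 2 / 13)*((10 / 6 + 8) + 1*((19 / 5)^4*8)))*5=-492405795332435725498402801246082627 / 293304375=-1678821856416003769116648000.00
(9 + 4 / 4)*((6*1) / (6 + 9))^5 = 64 / 625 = 0.10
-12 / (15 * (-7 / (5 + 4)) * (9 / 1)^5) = 4 / 229635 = 0.00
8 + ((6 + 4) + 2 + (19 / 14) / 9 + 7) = 3421 / 126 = 27.15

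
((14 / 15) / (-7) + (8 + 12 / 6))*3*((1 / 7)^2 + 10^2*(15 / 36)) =906944 / 735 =1233.94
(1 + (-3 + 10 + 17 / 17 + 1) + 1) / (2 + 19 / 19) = 11 / 3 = 3.67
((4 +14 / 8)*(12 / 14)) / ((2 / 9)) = 22.18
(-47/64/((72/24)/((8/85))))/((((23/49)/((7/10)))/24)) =-16121/19550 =-0.82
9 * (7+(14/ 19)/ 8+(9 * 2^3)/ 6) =13059/ 76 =171.83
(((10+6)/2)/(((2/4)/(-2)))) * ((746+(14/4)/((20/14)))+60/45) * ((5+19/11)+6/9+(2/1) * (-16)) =292235552/495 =590374.85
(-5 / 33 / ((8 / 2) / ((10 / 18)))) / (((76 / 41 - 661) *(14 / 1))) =41 / 17979192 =0.00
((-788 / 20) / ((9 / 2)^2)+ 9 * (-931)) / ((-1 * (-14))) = -3394283 / 5670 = -598.64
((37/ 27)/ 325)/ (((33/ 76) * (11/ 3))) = 2812/ 1061775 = 0.00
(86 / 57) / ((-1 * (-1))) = 86 / 57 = 1.51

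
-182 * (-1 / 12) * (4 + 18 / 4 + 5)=204.75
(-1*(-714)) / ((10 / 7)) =2499 / 5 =499.80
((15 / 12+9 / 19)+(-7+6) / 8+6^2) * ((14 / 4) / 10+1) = 50.76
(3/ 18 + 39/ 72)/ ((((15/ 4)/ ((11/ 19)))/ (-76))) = -374/ 45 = -8.31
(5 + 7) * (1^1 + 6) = 84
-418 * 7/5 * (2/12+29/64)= -174097/480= -362.70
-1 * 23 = -23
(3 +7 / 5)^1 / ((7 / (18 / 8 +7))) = 407 / 70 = 5.81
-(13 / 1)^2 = -169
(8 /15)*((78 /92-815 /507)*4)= -283472 /174915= -1.62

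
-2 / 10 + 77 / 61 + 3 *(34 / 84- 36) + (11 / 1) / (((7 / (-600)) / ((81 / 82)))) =-181561999 / 175070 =-1037.08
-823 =-823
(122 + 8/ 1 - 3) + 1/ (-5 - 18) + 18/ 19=55894/ 437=127.90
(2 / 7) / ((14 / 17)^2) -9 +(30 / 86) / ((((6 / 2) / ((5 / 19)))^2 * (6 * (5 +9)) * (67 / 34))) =-8.58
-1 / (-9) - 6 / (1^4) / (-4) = 29 / 18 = 1.61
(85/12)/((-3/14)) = -33.06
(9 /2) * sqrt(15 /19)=9 * sqrt(285) /38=4.00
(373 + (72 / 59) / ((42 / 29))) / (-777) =-154397 / 320901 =-0.48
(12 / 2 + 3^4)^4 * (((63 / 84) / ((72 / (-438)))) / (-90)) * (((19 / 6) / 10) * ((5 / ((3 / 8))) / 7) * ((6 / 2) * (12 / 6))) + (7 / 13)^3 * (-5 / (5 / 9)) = 6465761877117 / 615160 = 10510699.46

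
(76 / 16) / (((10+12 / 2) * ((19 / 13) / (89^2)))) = 102973 / 64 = 1608.95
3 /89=0.03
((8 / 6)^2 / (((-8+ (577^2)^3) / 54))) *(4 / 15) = 128 / 184512113393005405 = 0.00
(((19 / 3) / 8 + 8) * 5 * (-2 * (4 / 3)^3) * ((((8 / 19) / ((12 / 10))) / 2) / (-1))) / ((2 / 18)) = 168800 / 513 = 329.04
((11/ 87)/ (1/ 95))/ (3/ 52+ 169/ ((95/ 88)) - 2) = 0.08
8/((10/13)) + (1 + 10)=107/5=21.40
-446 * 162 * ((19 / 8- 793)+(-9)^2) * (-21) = -1076708335.50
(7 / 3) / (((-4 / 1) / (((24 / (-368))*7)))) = 49 / 184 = 0.27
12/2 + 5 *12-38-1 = 27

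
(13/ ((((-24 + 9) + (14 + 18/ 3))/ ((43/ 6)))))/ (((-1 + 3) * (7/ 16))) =2236/ 105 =21.30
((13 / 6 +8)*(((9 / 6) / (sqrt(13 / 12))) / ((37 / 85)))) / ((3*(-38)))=-5185*sqrt(39) / 109668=-0.30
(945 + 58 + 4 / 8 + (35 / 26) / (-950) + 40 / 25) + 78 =5350507 / 4940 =1083.10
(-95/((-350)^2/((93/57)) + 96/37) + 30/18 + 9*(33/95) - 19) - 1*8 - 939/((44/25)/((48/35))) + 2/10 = -1424421629482669/1889913845820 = -753.70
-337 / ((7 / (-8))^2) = -21568 / 49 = -440.16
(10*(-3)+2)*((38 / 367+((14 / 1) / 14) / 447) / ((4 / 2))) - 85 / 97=-37509539 / 15912753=-2.36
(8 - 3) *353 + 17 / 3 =5312 / 3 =1770.67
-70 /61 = -1.15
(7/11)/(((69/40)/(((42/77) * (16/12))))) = 2240/8349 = 0.27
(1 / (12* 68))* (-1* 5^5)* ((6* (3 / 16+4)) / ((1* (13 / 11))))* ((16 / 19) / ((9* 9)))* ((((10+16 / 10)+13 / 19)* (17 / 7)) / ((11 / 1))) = -16289375 / 7095816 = -2.30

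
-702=-702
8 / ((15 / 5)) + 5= 23 / 3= 7.67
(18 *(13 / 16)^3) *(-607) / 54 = -1333579 / 12288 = -108.53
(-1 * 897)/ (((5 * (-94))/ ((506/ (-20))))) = -48.29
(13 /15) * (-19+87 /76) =-17641 /1140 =-15.47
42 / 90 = 7 / 15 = 0.47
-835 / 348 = -2.40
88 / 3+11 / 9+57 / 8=37.68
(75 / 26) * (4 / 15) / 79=0.01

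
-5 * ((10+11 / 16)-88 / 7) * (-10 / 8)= -5275 / 448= -11.77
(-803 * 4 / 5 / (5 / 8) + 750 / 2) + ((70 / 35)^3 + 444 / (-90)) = -48733 / 75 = -649.77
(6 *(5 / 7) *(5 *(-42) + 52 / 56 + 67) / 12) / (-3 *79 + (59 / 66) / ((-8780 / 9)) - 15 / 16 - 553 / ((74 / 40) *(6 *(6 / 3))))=106614179100 / 552295452191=0.19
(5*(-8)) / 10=-4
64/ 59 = 1.08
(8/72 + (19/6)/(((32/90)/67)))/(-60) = -171887/17280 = -9.95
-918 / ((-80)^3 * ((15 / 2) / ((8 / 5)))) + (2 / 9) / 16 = 51377 / 3600000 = 0.01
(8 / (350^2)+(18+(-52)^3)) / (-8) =1076392187 / 61250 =17573.75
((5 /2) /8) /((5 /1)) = 1 /16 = 0.06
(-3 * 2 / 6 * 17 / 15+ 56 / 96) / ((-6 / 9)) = 33 / 40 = 0.82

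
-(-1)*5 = 5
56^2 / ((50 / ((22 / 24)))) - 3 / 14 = 60143 / 1050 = 57.28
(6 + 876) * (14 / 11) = 12348 / 11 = 1122.55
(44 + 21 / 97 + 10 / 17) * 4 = 179.22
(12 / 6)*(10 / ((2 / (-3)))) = -30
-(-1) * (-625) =-625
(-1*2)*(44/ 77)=-8/ 7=-1.14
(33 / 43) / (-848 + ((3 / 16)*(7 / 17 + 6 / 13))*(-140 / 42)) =-58344 / 64509847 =-0.00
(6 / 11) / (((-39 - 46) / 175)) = -210 / 187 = -1.12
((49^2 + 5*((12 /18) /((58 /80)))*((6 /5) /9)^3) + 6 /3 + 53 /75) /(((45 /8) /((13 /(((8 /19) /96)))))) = 1115715313856 /880875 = 1266598.91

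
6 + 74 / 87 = 596 / 87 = 6.85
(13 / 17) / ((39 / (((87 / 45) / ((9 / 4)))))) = 116 / 6885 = 0.02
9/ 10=0.90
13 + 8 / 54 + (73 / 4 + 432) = 50047 / 108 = 463.40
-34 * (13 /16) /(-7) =3.95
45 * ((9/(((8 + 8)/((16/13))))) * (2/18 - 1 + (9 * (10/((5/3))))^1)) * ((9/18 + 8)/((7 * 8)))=182835/728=251.15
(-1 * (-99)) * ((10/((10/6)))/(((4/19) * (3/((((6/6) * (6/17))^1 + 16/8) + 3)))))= 171171/34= 5034.44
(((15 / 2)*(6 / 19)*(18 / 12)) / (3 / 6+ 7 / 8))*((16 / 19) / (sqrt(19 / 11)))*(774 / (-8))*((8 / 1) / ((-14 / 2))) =6687360*sqrt(209) / 528143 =183.05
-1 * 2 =-2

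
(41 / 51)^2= 1681 / 2601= 0.65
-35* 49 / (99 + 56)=-343 / 31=-11.06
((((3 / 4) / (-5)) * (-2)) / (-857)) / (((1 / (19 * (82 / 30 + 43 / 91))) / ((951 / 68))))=-9883743 / 33144475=-0.30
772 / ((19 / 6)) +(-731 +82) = -7699 / 19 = -405.21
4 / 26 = 2 / 13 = 0.15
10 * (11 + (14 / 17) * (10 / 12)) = 5960 / 51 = 116.86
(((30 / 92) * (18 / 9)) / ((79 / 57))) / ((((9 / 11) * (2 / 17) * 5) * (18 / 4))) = 3553 / 16353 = 0.22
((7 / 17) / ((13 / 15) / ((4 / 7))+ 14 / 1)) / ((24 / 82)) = 205 / 2261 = 0.09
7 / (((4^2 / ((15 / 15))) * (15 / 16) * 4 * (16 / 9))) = 21 / 320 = 0.07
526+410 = 936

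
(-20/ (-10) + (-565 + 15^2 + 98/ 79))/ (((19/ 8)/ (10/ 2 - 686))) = 144938592/ 1501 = 96561.35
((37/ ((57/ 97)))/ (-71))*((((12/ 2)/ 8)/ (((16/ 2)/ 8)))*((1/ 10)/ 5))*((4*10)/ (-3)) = 3589/ 20235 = 0.18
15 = 15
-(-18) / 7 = 18 / 7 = 2.57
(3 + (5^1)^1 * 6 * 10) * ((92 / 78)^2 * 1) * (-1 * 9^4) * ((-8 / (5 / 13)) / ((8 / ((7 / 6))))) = 545296374 / 65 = 8389174.98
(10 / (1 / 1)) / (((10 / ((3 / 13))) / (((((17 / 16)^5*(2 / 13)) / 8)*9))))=0.05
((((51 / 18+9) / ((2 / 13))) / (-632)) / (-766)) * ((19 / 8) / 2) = 17537 / 92949504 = 0.00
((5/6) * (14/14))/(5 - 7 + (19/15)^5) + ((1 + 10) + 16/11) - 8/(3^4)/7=156457035643/11941971426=13.10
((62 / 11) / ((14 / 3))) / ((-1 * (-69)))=31 / 1771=0.02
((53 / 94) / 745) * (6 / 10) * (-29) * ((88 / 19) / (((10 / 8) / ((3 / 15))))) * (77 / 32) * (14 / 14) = -3905517 / 166321250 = -0.02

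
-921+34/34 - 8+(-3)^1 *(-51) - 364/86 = -779.23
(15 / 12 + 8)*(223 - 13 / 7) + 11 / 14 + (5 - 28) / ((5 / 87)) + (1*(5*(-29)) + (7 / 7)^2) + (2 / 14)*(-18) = 104971 / 70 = 1499.59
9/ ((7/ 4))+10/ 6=143/ 21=6.81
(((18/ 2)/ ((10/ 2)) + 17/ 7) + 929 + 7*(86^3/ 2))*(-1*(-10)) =155899046/ 7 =22271292.29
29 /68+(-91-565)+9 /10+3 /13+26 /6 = -8620451 /13260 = -650.11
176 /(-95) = -176 /95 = -1.85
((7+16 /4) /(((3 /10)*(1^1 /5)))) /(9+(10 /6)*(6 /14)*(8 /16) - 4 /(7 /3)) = 7700 /321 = 23.99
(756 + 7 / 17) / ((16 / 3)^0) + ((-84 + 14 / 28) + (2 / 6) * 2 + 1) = 68807 / 102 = 674.58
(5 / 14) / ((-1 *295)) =-1 / 826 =-0.00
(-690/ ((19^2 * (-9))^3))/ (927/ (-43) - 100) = -0.00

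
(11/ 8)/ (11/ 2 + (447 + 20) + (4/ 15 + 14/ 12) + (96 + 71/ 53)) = 8745/ 3633296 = 0.00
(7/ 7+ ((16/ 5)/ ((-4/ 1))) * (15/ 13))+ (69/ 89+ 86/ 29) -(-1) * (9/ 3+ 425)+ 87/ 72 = 433.03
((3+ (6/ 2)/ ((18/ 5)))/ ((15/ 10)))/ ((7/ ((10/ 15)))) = 46/ 189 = 0.24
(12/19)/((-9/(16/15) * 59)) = -64/50445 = -0.00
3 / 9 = 1 / 3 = 0.33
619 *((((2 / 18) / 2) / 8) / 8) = 619 / 1152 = 0.54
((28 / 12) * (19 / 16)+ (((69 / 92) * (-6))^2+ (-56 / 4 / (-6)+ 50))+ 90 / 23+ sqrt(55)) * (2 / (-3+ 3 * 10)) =2 * sqrt(55) / 27+ 87511 / 14904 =6.42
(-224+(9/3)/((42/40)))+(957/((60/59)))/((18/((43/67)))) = -31672639/168840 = -187.59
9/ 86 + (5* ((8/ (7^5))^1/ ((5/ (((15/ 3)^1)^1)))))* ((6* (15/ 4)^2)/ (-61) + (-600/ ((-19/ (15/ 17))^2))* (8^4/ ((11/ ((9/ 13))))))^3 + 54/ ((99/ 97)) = -3116308482298616781963567085892697935883/ 34861926349543348941451542197853632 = -89390.03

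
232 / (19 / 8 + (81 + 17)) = 2.31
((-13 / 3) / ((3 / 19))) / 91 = -19 / 63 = -0.30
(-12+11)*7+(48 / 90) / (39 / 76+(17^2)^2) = -666501067 / 95214525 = -7.00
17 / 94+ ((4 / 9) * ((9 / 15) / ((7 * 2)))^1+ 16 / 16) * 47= 474511 / 9870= 48.08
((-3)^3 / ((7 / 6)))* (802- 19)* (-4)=507384 / 7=72483.43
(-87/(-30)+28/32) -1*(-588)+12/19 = 450229/760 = 592.41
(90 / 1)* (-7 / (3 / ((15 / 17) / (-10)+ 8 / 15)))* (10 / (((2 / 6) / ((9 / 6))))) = -71505 / 17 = -4206.18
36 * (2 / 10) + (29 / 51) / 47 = 86437 / 11985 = 7.21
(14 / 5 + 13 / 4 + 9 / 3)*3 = 543 / 20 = 27.15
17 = 17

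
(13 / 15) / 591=13 / 8865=0.00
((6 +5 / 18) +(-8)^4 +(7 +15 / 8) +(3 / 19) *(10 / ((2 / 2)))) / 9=5626217 / 12312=456.97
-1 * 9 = -9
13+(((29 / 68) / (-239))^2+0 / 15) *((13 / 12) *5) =41203945289 / 3169530048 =13.00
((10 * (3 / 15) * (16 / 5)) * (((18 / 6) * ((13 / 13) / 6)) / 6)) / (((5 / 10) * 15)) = 16 / 225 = 0.07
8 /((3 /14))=112 /3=37.33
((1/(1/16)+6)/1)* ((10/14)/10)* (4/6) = 22/21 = 1.05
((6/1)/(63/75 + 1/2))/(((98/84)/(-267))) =-1024.73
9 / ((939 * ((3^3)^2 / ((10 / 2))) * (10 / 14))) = 7 / 76059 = 0.00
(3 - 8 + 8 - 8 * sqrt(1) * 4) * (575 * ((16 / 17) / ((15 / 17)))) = -53360 / 3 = -17786.67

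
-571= -571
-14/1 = -14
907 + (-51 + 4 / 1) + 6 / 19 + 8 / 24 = 49057 / 57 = 860.65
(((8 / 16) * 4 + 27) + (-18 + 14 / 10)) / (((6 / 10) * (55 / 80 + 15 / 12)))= 32 / 3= 10.67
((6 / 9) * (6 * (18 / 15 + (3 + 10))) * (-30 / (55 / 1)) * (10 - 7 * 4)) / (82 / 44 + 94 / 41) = 2515104 / 18745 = 134.17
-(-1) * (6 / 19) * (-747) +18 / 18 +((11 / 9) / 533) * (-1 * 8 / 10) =-107045891 / 455715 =-234.90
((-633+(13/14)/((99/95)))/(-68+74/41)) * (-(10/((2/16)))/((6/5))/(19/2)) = -3592022300/53602857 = -67.01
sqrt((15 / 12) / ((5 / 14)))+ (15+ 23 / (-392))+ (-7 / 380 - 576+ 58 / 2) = -19814551 / 37240+ sqrt(14) / 2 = -530.21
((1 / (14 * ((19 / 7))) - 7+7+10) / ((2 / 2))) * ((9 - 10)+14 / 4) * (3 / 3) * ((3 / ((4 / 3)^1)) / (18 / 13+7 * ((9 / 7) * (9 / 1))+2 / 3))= 668655 / 984656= 0.68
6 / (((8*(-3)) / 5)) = -5 / 4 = -1.25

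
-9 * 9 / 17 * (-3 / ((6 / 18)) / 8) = 729 / 136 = 5.36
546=546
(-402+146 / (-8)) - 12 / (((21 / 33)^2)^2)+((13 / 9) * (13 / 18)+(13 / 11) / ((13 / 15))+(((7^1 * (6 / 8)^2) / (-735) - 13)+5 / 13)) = -1120526273887 / 2224862640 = -503.64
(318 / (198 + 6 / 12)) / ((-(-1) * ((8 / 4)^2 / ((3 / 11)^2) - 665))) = -5724 / 2183897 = -0.00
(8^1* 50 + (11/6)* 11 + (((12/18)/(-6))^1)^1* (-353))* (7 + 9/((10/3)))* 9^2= 7218837/20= 360941.85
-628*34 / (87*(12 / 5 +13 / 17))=-1814920 / 23403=-77.55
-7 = -7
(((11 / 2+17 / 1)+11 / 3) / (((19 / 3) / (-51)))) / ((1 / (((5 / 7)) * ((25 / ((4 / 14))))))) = -1000875 / 76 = -13169.41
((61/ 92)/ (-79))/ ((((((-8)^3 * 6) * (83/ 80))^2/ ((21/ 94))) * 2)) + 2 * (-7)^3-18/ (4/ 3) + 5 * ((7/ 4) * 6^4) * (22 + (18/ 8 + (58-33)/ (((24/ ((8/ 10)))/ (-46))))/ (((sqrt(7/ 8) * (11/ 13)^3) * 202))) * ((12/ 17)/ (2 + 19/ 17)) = 341991595785309117937/ 6130360650891264-1541107620 * sqrt(14)/ 7124843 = 54977.22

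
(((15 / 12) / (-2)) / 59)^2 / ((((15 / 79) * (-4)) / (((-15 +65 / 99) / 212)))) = 140225 / 14027371776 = 0.00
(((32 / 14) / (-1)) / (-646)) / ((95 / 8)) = 64 / 214795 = 0.00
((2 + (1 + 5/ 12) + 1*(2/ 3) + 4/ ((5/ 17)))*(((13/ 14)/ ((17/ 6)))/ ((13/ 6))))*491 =1562853/ 1190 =1313.32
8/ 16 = 1/ 2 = 0.50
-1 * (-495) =495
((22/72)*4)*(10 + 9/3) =15.89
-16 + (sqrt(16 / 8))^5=-10.34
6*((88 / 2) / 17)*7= 1848 / 17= 108.71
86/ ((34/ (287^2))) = 3541867/ 17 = 208345.12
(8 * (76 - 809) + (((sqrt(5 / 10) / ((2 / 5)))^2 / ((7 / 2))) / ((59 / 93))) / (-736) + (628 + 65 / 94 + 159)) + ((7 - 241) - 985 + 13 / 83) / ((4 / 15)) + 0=-45756718819009 / 4743116672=-9646.97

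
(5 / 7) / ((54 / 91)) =65 / 54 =1.20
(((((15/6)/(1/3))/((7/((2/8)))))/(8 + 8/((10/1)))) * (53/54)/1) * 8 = 1325/5544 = 0.24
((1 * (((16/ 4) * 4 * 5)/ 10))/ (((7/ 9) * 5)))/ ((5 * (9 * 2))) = 4/ 175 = 0.02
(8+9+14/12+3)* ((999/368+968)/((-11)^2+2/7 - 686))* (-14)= 2222998729/4364112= 509.38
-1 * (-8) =8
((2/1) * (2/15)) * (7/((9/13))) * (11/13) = 308/135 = 2.28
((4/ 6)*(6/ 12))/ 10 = 1/ 30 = 0.03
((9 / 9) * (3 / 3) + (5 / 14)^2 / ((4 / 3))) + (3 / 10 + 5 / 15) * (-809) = -6012547 / 11760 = -511.27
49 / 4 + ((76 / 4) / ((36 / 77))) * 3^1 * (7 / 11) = 539 / 6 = 89.83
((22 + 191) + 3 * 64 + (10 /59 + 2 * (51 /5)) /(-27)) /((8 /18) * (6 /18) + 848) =3219757 /6755500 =0.48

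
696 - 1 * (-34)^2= -460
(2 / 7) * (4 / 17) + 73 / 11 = 8775 / 1309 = 6.70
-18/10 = -9/5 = -1.80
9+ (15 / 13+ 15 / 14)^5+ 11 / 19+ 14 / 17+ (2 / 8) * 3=4238807339059047 / 64499962517536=65.72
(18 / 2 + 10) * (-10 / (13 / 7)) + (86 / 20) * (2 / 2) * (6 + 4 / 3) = -13801 / 195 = -70.77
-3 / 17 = -0.18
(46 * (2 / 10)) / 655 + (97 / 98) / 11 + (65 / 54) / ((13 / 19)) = 88806238 / 47661075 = 1.86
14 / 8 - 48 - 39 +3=-329 / 4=-82.25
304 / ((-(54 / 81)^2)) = -684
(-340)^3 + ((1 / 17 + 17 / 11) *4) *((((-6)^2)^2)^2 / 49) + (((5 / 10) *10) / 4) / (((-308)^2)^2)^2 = -215235566816811404369906892715 / 5506994524995079897088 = -39084035.01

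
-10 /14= -0.71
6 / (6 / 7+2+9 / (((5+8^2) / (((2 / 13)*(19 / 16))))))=100464 / 48239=2.08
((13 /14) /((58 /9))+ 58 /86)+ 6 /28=36061 /34916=1.03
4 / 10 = 2 / 5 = 0.40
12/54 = 2/9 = 0.22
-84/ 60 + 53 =51.60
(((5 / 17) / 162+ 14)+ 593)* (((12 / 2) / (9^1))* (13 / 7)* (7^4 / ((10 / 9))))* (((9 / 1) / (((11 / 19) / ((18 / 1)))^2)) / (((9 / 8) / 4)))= 50233742251.44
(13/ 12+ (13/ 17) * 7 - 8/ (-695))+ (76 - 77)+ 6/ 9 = 288969/ 47260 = 6.11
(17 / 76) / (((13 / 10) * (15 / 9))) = 51 / 494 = 0.10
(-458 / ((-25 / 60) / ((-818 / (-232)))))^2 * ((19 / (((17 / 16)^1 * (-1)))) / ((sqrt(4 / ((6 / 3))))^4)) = -24001239671856 / 357425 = -67150422.25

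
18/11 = 1.64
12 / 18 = 2 / 3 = 0.67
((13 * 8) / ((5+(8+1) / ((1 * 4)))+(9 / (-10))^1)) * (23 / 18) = 23920 / 1143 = 20.93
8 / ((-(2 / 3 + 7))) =-24 / 23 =-1.04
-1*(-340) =340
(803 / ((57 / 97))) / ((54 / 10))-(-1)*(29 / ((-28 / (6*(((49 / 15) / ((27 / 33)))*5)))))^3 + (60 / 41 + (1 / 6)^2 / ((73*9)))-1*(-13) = -633090254448965 / 331648344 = -1908920.29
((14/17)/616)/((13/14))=7/4862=0.00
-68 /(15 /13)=-58.93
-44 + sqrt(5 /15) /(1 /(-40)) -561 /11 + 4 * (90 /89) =-114.05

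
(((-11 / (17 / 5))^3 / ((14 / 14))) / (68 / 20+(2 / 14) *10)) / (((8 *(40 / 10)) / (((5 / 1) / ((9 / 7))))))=-203809375 / 239125536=-0.85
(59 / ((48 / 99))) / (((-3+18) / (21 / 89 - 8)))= -448459 / 7120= -62.99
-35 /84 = -5 /12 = -0.42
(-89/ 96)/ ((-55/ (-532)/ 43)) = -508991/ 1320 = -385.60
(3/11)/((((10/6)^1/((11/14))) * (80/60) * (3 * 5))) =0.01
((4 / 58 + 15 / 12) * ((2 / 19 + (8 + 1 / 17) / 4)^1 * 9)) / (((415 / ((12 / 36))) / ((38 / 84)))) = 297 / 32480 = 0.01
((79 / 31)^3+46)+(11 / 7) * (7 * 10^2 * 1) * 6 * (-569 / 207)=-37163797475 / 2055579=-18079.48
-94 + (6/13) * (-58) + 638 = 6724/13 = 517.23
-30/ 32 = -15/ 16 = -0.94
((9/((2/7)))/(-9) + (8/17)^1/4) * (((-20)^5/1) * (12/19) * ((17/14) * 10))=83007518.80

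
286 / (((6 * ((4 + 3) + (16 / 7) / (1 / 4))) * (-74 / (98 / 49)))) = -1001 / 12543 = -0.08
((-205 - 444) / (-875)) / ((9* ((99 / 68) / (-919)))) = -3687028 / 70875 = -52.02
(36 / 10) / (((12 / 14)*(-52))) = -21 / 260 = -0.08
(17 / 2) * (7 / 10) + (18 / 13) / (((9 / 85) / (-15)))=-49453 / 260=-190.20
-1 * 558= -558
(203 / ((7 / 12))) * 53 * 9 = 165996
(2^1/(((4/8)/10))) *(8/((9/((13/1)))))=4160/9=462.22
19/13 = 1.46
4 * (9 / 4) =9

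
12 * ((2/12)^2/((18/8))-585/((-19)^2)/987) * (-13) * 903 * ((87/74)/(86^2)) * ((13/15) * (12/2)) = -504675574/404917455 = -1.25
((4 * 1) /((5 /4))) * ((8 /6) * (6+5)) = 704 /15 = 46.93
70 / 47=1.49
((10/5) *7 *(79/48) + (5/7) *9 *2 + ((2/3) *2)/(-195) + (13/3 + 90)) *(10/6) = 4266181/19656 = 217.04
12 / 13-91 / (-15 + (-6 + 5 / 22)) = 31510 / 5941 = 5.30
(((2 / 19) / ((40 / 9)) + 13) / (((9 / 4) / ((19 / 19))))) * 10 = 57.88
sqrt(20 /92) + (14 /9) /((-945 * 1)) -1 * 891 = -1082567 /1215 + sqrt(115) /23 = -890.54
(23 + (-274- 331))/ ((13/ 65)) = -2910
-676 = -676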